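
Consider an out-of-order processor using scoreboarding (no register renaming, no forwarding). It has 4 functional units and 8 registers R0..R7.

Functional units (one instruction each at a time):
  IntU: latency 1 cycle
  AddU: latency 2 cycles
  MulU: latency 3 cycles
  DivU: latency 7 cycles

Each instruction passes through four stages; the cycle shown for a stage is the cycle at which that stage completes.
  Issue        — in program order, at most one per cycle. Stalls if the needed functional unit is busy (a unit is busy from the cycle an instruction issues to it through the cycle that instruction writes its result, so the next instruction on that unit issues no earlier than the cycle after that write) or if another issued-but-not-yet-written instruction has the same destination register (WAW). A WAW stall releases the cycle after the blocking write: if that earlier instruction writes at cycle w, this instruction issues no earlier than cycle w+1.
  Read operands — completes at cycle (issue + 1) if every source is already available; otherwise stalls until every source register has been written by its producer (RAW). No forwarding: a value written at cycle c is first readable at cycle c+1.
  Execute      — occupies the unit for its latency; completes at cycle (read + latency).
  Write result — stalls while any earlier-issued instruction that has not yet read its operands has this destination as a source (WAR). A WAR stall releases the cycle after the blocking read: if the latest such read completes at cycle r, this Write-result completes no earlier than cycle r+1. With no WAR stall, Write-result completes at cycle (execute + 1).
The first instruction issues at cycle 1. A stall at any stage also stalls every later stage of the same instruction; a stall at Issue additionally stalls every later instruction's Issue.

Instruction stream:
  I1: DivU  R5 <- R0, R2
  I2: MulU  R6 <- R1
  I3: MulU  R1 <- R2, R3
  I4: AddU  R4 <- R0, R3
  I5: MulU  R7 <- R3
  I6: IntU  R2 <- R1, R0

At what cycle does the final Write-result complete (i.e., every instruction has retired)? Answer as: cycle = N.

cycle = 19

cycle 1: I1 issues→DivU
cycle 2: I1 reads | I2 issues→MulU
cycle 3: I2 reads
cycle 6: I2 exec-done
cycle 7: I2 writes R6
cycle 8: I3 issues→MulU
cycle 9: I1 exec-done | I3 reads | I4 issues→AddU
cycle 10: I1 writes R5 | I4 reads
cycle 12: I3 exec-done | I4 exec-done
cycle 13: I3 writes R1 | I4 writes R4
cycle 14: I5 issues→MulU
cycle 15: I5 reads | I6 issues→IntU
cycle 16: I6 reads
cycle 17: I6 exec-done
cycle 18: I5 exec-done | I6 writes R2
cycle 19: I5 writes R7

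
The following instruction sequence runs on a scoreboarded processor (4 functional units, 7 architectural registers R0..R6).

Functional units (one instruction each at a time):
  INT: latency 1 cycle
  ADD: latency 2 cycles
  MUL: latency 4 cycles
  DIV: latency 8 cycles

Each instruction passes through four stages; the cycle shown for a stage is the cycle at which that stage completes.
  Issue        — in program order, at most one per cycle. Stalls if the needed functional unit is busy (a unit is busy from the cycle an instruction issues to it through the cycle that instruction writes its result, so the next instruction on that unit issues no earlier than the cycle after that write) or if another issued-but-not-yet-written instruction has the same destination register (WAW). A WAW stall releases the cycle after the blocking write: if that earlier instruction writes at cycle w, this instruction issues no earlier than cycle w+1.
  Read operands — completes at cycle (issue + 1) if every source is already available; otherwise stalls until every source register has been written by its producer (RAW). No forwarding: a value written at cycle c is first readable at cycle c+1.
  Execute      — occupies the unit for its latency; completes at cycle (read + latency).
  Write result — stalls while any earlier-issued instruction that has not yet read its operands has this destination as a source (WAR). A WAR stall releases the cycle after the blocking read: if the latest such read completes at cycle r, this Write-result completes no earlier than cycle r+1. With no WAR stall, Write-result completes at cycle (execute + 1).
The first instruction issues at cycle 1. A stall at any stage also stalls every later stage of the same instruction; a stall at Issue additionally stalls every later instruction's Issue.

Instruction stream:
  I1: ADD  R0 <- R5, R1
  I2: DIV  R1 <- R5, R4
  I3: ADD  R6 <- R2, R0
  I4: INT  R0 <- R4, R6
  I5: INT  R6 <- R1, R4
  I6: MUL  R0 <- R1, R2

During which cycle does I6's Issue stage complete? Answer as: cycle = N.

I1 -> (1, 2, 4, 5)
I2 -> (2, 3, 11, 12)
I3 -> (6, 7, 9, 10)  // struct: ADD busy until I1 writes@5
I4 -> (7, 11, 12, 13)  // RAW R6: wait I3 write@10
I5 -> (14, 15, 16, 17)  // struct: INT busy until I4 writes@13
I6 -> (15, 16, 20, 21)

cycle = 15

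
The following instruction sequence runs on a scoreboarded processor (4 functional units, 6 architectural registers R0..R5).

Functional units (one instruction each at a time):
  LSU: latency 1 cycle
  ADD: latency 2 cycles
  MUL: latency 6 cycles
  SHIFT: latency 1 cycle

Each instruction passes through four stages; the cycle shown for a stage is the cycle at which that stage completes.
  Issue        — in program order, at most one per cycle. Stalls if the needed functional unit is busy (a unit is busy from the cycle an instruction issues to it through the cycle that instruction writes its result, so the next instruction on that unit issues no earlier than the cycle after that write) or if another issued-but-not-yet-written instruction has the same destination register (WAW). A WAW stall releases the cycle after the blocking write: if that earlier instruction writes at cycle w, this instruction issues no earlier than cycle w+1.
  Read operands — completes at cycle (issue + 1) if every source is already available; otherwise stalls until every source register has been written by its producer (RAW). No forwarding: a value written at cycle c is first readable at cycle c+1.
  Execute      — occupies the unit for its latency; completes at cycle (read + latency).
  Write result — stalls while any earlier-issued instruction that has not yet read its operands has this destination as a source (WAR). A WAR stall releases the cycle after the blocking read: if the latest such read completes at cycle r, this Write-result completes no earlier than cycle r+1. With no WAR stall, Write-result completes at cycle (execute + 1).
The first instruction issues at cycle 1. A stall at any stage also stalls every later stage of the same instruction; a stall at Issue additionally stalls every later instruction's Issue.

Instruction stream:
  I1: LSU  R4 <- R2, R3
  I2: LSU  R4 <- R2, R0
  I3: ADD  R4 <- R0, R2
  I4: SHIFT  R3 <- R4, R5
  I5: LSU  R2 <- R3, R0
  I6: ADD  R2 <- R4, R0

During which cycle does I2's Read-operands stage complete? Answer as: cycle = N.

1) issue 1, read 2, done 3, write 4
2) issue 5, read 6, done 7, write 8  <struct: LSU busy until I1 writes@4>
3) issue 9, read 10, done 12, write 13  <WAW R4: wait I2 write@8>
4) issue 10, read 14, done 15, write 16  <RAW R4: wait I3 write@13>
5) issue 11, read 17, done 18, write 19  <RAW R3: wait I4 write@16>
6) issue 20, read 21, done 23, write 24  <WAW R2: wait I5 write@19>

cycle = 6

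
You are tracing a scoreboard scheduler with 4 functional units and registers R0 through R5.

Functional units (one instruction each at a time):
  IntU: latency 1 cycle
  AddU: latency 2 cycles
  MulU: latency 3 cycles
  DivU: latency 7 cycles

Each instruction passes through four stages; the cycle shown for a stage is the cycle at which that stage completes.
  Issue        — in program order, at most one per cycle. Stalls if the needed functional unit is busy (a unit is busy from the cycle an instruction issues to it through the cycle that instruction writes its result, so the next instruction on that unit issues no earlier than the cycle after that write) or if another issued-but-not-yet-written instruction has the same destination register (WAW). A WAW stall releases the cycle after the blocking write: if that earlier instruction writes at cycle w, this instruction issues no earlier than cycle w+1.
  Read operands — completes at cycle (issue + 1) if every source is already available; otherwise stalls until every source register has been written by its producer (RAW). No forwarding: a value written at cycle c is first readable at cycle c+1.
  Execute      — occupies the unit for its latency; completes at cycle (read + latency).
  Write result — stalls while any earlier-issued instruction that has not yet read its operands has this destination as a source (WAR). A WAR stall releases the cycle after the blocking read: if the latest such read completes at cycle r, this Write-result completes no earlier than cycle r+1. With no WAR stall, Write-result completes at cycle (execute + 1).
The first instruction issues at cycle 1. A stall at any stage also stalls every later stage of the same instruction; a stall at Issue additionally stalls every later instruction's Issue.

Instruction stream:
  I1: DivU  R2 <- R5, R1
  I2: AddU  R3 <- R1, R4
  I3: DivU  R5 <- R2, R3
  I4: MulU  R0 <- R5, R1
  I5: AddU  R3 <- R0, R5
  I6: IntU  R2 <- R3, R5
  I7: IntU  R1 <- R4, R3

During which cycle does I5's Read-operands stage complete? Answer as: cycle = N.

cycle 1: I1 dispatched to DivU
cycle 2: I1 operands ready | I2 dispatched to AddU
cycle 3: I2 operands ready
cycle 5: I2 complete
cycle 6: R3←I2
cycle 9: I1 complete
cycle 10: R2←I1
cycle 11: I3 dispatched to DivU
cycle 12: I3 operands ready | I4 dispatched to MulU
cycle 13: I5 dispatched to AddU
cycle 14: I6 dispatched to IntU
cycle 19: I3 complete
cycle 20: R5←I3
cycle 21: I4 operands ready
cycle 24: I4 complete
cycle 25: R0←I4
cycle 26: I5 operands ready
cycle 28: I5 complete
cycle 29: R3←I5
cycle 30: I6 operands ready
cycle 31: I6 complete
cycle 32: R2←I6
cycle 33: I7 dispatched to IntU
cycle 34: I7 operands ready
cycle 35: I7 complete
cycle 36: R1←I7

cycle = 26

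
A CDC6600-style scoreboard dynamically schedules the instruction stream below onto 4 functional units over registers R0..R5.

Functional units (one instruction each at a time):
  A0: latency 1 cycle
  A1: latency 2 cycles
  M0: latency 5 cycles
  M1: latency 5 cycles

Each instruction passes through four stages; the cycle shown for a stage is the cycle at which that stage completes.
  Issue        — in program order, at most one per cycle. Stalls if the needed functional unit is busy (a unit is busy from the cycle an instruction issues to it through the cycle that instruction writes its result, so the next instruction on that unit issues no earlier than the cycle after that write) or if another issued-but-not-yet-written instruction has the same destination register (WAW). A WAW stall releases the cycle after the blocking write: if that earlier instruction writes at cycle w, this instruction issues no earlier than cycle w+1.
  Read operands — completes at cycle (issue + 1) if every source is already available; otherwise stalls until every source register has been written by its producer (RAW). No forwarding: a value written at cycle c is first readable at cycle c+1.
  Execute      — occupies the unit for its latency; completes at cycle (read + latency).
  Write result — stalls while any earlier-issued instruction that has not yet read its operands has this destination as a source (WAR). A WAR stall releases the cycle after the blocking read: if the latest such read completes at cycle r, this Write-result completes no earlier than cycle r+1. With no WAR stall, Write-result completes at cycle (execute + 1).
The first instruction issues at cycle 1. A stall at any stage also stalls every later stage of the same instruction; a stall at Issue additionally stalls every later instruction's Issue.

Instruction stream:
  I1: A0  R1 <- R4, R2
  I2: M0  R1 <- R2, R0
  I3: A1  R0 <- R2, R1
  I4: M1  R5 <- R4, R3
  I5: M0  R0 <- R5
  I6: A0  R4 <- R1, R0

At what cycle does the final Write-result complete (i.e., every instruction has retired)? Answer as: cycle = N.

I1 -> (1, 2, 3, 4)
I2 -> (5, 6, 11, 12)  // WAW R1: wait I1 write@4
I3 -> (6, 13, 15, 16)  // RAW R1: wait I2 write@12
I4 -> (7, 8, 13, 14)
I5 -> (17, 18, 23, 24)  // WAW R0: wait I3 write@16
I6 -> (18, 25, 26, 27)  // RAW R0: wait I5 write@24

cycle = 27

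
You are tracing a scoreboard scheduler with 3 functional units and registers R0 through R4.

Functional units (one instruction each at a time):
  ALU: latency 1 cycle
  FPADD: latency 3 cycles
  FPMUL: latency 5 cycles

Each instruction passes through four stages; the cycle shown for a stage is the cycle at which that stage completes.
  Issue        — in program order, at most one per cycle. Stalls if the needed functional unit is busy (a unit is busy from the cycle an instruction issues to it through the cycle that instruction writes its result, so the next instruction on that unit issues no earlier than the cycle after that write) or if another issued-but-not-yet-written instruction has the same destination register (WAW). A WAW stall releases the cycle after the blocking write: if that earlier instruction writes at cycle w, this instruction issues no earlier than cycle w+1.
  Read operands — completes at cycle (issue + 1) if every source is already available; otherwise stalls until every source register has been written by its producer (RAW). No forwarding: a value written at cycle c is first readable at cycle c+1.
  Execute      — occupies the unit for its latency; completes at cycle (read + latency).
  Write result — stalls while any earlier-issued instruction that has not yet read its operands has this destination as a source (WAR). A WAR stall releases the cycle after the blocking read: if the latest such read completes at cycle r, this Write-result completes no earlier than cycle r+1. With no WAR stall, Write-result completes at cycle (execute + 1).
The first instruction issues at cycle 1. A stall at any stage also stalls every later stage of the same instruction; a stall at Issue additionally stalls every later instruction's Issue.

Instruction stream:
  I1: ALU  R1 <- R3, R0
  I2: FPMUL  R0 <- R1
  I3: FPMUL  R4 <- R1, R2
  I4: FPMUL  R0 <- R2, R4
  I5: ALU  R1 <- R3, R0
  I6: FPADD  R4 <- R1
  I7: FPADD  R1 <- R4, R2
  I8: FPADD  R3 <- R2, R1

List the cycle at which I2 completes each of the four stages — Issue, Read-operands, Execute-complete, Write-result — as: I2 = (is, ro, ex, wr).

I2 = (2, 5, 10, 11)

[1] I1→ALU
[2] I1 RO | I2→FPMUL
[3] I1 EX
[4] I1 WR R1
[5] I2 RO
[10] I2 EX
[11] I2 WR R0
[12] I3→FPMUL
[13] I3 RO
[18] I3 EX
[19] I3 WR R4
[20] I4→FPMUL
[21] I4 RO | I5→ALU
[22] I6→FPADD
[26] I4 EX
[27] I4 WR R0
[28] I5 RO
[29] I5 EX
[30] I5 WR R1
[31] I6 RO
[34] I6 EX
[35] I6 WR R4
[36] I7→FPADD
[37] I7 RO
[40] I7 EX
[41] I7 WR R1
[42] I8→FPADD
[43] I8 RO
[46] I8 EX
[47] I8 WR R3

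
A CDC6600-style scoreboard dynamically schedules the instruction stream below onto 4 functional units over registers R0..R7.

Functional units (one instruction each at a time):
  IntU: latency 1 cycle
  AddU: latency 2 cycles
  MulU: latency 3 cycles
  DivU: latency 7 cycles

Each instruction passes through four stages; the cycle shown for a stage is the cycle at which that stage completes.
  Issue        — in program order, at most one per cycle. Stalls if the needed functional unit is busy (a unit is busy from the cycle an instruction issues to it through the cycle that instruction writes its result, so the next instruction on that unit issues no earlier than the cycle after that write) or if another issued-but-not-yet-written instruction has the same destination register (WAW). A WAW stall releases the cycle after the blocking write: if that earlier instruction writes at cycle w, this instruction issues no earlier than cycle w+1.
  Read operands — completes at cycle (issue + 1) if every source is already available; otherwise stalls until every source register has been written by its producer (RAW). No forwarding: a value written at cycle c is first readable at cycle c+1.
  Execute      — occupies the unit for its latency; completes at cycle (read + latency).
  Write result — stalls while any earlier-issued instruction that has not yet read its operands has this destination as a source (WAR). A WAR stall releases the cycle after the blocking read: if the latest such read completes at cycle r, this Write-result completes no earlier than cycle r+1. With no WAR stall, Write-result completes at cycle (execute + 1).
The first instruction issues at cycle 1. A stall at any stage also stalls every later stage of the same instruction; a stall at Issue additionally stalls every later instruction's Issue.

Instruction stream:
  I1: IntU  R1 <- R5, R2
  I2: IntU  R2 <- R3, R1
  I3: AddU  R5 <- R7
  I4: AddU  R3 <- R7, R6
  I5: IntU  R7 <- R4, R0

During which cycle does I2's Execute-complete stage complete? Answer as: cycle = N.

  I1 | 1 | 2 | 3 | 4
  I2 | 5 | 6 | 7 | 8   struct: IntU busy until I1 writes@4
  I3 | 6 | 7 | 9 | 10
  I4 | 11 | 12 | 14 | 15   struct: AddU busy until I3 writes@10
  I5 | 12 | 13 | 14 | 15

cycle = 7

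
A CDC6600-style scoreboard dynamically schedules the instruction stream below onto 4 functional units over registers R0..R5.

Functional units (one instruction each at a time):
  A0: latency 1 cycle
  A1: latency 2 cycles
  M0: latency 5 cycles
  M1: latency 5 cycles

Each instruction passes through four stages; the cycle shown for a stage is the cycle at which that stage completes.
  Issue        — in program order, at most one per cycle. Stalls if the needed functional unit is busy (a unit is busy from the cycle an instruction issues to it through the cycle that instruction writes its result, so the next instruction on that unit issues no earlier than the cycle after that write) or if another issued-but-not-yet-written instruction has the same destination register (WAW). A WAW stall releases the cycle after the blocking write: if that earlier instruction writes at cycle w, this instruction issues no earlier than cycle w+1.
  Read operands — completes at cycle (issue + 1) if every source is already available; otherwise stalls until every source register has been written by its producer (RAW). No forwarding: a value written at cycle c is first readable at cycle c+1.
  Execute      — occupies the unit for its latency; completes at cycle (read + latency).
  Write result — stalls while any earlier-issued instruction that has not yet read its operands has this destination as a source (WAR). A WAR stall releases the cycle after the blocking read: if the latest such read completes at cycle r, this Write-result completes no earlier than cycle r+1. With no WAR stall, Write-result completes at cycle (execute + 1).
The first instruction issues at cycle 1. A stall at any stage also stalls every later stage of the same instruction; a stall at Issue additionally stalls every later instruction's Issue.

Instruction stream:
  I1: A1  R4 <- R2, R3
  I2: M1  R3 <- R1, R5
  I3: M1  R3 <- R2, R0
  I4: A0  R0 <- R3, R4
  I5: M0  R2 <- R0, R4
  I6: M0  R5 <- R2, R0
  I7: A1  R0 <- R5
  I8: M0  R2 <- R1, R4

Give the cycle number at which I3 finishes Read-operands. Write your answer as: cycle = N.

  I1 | 1 | 2 | 4 | 5
  I2 | 2 | 3 | 8 | 9
  I3 | 10 | 11 | 16 | 17   struct: M1 busy until I2 writes@9
  I4 | 11 | 18 | 19 | 20   RAW R3: wait I3 write@17
  I5 | 12 | 21 | 26 | 27   RAW R0: wait I4 write@20
  I6 | 28 | 29 | 34 | 35   struct: M0 busy until I5 writes@27
  I7 | 29 | 36 | 38 | 39   RAW R5: wait I6 write@35
  I8 | 36 | 37 | 42 | 43   struct: M0 busy until I6 writes@35

cycle = 11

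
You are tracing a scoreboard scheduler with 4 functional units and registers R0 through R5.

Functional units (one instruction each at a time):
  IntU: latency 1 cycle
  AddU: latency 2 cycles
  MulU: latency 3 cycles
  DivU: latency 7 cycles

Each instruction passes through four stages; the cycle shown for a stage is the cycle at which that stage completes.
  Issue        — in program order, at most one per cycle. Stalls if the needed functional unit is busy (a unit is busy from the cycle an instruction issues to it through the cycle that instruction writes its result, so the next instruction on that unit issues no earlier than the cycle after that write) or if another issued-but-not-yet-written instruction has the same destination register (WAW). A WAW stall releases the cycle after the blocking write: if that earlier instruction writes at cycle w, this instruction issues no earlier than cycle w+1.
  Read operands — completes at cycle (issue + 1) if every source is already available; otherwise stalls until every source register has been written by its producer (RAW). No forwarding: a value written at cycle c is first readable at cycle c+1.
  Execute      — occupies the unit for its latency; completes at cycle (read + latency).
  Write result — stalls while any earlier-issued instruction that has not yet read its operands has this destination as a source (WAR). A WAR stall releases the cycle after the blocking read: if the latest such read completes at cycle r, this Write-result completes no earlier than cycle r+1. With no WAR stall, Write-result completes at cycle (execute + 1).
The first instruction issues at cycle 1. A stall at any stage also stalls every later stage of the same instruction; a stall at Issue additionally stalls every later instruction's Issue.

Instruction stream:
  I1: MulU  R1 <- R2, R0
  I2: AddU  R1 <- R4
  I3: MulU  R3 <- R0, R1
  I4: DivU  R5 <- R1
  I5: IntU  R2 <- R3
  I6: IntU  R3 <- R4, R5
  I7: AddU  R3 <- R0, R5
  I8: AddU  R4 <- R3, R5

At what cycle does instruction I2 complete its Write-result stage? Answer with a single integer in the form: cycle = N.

[I1] 1/2/5/6
[I2] 7/8/10/11  (WAW R1: wait I1 write@6)
[I3] 8/12/15/16  (RAW R1: wait I2 write@11)
[I4] 9/12/19/20  (RAW R1: wait I2 write@11)
[I5] 10/17/18/19  (RAW R3: wait I3 write@16)
[I6] 20/21/22/23  (struct: IntU busy until I5 writes@19)
[I7] 24/25/27/28  (WAW R3: wait I6 write@23)
[I8] 29/30/32/33  (struct: AddU busy until I7 writes@28)

cycle = 11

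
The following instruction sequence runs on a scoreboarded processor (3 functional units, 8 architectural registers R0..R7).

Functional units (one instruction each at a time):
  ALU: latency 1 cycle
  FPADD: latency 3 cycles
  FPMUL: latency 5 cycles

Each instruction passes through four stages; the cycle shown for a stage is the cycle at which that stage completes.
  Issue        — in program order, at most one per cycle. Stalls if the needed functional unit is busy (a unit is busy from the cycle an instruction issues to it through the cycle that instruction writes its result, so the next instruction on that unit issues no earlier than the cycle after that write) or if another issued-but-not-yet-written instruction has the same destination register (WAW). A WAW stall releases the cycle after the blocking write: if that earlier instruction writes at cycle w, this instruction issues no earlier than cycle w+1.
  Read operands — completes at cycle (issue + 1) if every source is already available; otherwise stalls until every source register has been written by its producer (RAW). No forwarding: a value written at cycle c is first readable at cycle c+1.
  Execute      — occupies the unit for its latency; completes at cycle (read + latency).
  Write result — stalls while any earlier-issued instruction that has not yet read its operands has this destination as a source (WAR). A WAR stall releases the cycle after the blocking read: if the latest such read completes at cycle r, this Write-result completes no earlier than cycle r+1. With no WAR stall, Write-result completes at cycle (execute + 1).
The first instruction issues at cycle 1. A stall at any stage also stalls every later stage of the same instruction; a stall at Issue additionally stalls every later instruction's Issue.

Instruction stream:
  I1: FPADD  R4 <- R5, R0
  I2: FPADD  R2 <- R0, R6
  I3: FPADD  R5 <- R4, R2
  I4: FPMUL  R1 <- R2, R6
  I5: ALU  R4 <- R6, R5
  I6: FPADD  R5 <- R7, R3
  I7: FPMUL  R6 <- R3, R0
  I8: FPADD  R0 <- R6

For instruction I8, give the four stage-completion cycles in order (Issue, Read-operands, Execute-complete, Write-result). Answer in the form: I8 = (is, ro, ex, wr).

[1] I1→FPADD
[2] I1 RO
[5] I1 EX
[6] I1 WR R4
[7] I2→FPADD
[8] I2 RO
[11] I2 EX
[12] I2 WR R2
[13] I3→FPADD
[14] I3 RO · I4→FPMUL
[15] I4 RO · I5→ALU
[17] I3 EX
[18] I3 WR R5
[19] I5 RO · I6→FPADD
[20] I4 EX · I5 EX · I6 RO
[21] I4 WR R1 · I5 WR R4
[22] I7→FPMUL
[23] I6 EX · I7 RO
[24] I6 WR R5
[25] I8→FPADD
[28] I7 EX
[29] I7 WR R6
[30] I8 RO
[33] I8 EX
[34] I8 WR R0

I8 = (25, 30, 33, 34)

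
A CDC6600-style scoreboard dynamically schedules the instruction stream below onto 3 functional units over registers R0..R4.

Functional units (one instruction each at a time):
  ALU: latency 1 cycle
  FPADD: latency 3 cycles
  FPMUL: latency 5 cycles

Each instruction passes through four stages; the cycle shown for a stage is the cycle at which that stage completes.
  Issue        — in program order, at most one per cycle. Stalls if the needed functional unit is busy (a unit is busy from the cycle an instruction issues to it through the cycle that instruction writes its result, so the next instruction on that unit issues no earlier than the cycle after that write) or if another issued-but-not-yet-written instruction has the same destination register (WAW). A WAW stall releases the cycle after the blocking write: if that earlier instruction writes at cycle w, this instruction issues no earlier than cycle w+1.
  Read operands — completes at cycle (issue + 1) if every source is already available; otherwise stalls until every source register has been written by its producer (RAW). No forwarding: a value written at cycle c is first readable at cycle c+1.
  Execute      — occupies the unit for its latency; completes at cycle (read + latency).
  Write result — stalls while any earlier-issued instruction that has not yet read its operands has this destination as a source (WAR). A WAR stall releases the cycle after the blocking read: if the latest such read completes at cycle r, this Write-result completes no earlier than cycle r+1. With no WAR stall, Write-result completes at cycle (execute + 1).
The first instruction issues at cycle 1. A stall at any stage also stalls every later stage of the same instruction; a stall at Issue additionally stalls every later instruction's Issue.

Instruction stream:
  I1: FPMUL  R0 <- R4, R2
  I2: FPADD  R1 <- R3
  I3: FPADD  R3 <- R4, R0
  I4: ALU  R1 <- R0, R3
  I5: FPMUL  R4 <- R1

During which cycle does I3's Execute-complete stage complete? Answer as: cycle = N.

cycle = 12

cycle 1: I1 issues→FPMUL
cycle 2: I1 reads, I2 issues→FPADD
cycle 3: I2 reads
cycle 6: I2 exec-done
cycle 7: I1 exec-done, I2 writes R1
cycle 8: I1 writes R0, I3 issues→FPADD
cycle 9: I3 reads, I4 issues→ALU
cycle 10: I5 issues→FPMUL
cycle 12: I3 exec-done
cycle 13: I3 writes R3
cycle 14: I4 reads
cycle 15: I4 exec-done
cycle 16: I4 writes R1
cycle 17: I5 reads
cycle 22: I5 exec-done
cycle 23: I5 writes R4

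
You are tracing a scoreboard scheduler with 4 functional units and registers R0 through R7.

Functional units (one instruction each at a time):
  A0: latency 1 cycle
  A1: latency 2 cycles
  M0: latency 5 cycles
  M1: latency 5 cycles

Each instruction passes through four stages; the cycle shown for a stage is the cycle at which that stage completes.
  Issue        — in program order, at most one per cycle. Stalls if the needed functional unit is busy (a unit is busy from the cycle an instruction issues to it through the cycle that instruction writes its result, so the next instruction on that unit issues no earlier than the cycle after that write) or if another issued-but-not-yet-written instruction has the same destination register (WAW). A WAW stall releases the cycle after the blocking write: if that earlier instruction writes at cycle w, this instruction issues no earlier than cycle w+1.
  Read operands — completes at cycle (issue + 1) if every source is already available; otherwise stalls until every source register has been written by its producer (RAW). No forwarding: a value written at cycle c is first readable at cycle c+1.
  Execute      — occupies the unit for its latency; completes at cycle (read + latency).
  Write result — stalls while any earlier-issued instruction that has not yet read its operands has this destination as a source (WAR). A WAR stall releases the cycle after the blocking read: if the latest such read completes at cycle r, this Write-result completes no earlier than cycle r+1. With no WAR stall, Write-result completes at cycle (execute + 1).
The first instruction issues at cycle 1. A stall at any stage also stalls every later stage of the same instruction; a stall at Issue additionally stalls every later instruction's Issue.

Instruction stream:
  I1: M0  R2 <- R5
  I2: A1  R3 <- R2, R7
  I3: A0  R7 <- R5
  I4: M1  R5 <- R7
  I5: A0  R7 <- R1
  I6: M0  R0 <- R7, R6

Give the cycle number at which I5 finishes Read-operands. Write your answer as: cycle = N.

cycle = 12

1) issue 1, read 2, done 7, write 8
2) issue 2, read 9, done 11, write 12  <RAW R2: wait I1 write@8>
3) issue 3, read 4, done 5, write 10  <WAR R7: wait I2 read@9>
4) issue 4, read 11, done 16, write 17  <RAW R7: wait I3 write@10>
5) issue 11, read 12, done 13, write 14  <struct: A0 busy until I3 writes@10>
6) issue 12, read 15, done 20, write 21  <RAW R7: wait I5 write@14>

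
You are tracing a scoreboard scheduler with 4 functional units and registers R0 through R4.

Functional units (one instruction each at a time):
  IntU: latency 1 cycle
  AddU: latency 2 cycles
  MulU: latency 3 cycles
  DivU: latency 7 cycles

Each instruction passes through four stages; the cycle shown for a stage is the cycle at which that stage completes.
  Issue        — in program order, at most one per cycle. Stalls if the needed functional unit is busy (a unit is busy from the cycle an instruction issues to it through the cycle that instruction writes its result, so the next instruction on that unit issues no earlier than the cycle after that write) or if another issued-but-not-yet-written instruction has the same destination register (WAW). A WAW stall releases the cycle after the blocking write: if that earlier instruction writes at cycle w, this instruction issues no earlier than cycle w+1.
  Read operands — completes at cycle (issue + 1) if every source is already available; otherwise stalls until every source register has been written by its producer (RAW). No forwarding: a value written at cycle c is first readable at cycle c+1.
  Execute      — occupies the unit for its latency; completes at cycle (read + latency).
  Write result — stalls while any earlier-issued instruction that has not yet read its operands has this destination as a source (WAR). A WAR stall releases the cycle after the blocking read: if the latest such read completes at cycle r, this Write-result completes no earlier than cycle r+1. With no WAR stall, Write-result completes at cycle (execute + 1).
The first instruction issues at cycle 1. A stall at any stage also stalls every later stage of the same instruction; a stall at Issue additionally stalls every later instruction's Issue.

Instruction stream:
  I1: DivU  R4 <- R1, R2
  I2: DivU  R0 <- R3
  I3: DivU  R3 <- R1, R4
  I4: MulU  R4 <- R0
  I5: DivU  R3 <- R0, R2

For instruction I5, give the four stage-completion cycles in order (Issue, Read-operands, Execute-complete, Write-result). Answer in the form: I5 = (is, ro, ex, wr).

I5 = (31, 32, 39, 40)

[I1] 1/2/9/10
[I2] 11/12/19/20  (struct: DivU busy until I1 writes@10)
[I3] 21/22/29/30  (struct: DivU busy until I2 writes@20)
[I4] 22/23/26/27
[I5] 31/32/39/40  (struct: DivU busy until I3 writes@30)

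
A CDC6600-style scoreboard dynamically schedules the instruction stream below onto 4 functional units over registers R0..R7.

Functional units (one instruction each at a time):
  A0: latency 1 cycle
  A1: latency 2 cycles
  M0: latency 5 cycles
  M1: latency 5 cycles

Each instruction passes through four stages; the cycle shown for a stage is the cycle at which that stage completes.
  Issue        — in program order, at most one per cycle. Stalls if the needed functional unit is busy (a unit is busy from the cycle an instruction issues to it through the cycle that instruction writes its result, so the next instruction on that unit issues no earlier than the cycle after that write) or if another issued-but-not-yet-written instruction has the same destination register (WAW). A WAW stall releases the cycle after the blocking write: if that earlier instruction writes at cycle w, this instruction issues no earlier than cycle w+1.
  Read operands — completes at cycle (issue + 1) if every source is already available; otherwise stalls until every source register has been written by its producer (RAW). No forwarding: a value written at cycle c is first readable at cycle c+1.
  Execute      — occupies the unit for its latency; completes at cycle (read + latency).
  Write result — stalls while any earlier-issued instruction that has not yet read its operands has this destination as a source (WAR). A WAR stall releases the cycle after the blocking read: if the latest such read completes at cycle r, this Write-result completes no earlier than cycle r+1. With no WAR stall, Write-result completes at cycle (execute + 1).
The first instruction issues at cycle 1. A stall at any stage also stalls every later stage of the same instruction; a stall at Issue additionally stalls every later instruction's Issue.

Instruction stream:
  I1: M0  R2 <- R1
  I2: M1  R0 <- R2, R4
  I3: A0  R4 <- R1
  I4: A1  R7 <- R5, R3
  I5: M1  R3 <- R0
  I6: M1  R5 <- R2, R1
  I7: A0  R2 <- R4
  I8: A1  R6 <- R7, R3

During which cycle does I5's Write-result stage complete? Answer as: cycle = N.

cycle = 23

[1] issue I1 (M0)
[2] I1 read-ops; issue I2 (M1)
[3] issue I3 (A0)
[4] I3 read-ops; issue I4 (A1)
[5] I3 finished on A0; I4 read-ops
[7] I1 finished on M0; I4 finished on A1
[8] I1→R2; I4→R7
[9] I2 read-ops
[10] I3→R4
[14] I2 finished on M1
[15] I2→R0
[16] issue I5 (M1)
[17] I5 read-ops
[22] I5 finished on M1
[23] I5→R3
[24] issue I6 (M1)
[25] I6 read-ops; issue I7 (A0)
[26] I7 read-ops; issue I8 (A1)
[27] I7 finished on A0; I8 read-ops
[28] I7→R2
[29] I8 finished on A1
[30] I6 finished on M1; I8→R6
[31] I6→R5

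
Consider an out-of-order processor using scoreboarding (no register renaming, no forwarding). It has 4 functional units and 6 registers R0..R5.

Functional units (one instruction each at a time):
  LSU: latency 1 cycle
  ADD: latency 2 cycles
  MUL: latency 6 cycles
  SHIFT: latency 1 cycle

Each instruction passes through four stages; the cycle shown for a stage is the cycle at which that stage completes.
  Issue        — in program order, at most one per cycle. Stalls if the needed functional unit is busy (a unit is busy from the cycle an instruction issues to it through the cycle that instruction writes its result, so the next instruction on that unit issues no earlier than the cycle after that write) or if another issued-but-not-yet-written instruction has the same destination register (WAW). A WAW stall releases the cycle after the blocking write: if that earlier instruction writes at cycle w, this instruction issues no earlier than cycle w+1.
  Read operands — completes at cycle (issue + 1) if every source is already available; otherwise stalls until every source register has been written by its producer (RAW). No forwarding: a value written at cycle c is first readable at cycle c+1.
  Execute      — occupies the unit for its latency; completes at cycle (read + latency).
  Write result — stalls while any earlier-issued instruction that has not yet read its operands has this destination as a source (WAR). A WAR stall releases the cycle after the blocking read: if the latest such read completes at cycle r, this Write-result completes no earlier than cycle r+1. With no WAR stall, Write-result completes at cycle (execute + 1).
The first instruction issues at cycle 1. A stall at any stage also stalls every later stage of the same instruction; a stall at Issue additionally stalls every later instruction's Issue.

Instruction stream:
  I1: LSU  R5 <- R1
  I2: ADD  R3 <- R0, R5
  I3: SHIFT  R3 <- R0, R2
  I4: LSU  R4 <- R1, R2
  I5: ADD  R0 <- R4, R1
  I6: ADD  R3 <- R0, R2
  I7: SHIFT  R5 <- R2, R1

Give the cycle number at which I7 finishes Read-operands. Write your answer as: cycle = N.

c1: I1 issues→LSU
c2: I1 reads · I2 issues→ADD
c3: I1 exec-done
c4: I1 writes R5
c5: I2 reads
c7: I2 exec-done
c8: I2 writes R3
c9: I3 issues→SHIFT
c10: I3 reads · I4 issues→LSU
c11: I3 exec-done · I4 reads · I5 issues→ADD
c12: I3 writes R3 · I4 exec-done
c13: I4 writes R4
c14: I5 reads
c16: I5 exec-done
c17: I5 writes R0
c18: I6 issues→ADD
c19: I6 reads · I7 issues→SHIFT
c20: I7 reads
c21: I6 exec-done · I7 exec-done
c22: I6 writes R3 · I7 writes R5

cycle = 20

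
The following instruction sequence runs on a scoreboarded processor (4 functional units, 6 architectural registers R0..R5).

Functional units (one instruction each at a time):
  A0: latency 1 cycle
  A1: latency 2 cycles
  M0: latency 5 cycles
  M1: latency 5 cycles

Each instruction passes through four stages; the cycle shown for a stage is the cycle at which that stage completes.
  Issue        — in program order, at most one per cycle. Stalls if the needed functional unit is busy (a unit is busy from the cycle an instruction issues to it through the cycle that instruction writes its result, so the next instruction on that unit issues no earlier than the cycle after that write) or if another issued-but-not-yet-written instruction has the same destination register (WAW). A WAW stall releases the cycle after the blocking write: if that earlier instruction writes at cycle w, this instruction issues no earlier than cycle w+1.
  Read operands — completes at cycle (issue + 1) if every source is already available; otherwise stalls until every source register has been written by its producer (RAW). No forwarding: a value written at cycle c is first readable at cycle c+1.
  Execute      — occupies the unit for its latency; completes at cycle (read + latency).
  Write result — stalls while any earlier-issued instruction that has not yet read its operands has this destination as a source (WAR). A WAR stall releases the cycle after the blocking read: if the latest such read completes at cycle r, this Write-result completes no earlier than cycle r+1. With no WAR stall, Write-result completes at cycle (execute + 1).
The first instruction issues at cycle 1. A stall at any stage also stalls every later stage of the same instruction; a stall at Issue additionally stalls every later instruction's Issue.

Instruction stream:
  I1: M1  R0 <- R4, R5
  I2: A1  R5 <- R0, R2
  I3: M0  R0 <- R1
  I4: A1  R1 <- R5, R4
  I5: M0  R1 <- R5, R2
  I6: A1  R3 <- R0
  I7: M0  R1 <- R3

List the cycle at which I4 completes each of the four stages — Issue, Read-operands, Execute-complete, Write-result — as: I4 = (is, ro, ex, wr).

I4 = (13, 14, 16, 17)

[1] I1 dispatched to M1
[2] I1 operands ready · I2 dispatched to A1
[7] I1 complete
[8] R0←I1
[9] I2 operands ready · I3 dispatched to M0
[10] I3 operands ready
[11] I2 complete
[12] R5←I2
[13] I4 dispatched to A1
[14] I4 operands ready
[15] I3 complete
[16] R0←I3 · I4 complete
[17] R1←I4
[18] I5 dispatched to M0
[19] I5 operands ready · I6 dispatched to A1
[20] I6 operands ready
[22] I6 complete
[23] R3←I6
[24] I5 complete
[25] R1←I5
[26] I7 dispatched to M0
[27] I7 operands ready
[32] I7 complete
[33] R1←I7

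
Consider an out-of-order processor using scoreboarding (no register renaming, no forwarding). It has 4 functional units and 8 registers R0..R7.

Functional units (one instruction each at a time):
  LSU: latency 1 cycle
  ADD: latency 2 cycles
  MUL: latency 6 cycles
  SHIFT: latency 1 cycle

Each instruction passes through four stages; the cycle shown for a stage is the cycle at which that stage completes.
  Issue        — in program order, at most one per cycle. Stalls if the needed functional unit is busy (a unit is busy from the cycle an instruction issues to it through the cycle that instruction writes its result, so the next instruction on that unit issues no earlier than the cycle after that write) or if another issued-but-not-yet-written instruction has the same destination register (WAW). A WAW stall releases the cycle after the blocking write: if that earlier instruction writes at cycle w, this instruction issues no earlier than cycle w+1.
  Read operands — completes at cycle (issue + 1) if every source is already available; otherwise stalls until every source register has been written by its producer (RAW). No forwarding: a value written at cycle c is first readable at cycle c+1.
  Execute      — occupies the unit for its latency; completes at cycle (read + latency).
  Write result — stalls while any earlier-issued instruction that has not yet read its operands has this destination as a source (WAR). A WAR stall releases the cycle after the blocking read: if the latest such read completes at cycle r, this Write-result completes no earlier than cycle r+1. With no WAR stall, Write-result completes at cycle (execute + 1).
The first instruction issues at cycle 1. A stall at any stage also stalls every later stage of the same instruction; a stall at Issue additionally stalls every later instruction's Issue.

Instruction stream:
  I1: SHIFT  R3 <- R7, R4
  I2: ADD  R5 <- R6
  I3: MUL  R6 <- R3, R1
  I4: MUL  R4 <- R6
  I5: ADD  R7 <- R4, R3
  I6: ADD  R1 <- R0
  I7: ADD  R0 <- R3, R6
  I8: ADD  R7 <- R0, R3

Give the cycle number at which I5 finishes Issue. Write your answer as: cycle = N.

cycle = 14

t=1  I1 issues→SHIFT
t=2  I1 reads, I2 issues→ADD
t=3  I1 exec-done, I2 reads, I3 issues→MUL
t=4  I1 writes R3
t=5  I2 exec-done, I3 reads
t=6  I2 writes R5
t=11  I3 exec-done
t=12  I3 writes R6
t=13  I4 issues→MUL
t=14  I4 reads, I5 issues→ADD
t=20  I4 exec-done
t=21  I4 writes R4
t=22  I5 reads
t=24  I5 exec-done
t=25  I5 writes R7
t=26  I6 issues→ADD
t=27  I6 reads
t=29  I6 exec-done
t=30  I6 writes R1
t=31  I7 issues→ADD
t=32  I7 reads
t=34  I7 exec-done
t=35  I7 writes R0
t=36  I8 issues→ADD
t=37  I8 reads
t=39  I8 exec-done
t=40  I8 writes R7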